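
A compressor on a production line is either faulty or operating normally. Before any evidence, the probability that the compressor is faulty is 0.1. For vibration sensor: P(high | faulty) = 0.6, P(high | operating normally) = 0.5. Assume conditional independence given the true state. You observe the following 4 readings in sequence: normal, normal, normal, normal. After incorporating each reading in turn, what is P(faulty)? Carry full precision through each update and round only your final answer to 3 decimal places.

After 'normal': P(faulty) = 0.4·0.1000 / (0.4·0.1000 + 0.5·0.9000) ≈ 0.0816
After 'normal': P(faulty) = 0.4·0.0816 / (0.4·0.0816 + 0.5·0.9184) ≈ 0.0664
After 'normal': P(faulty) = 0.4·0.0664 / (0.4·0.0664 + 0.5·0.9336) ≈ 0.0538
After 'normal': P(faulty) = 0.4·0.0538 / (0.4·0.0538 + 0.5·0.9462) ≈ 0.0435

0.044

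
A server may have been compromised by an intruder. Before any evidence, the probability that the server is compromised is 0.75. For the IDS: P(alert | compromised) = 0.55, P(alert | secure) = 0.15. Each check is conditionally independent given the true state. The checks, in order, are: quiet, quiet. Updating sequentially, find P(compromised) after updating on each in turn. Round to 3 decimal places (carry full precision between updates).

0.457

After 'quiet': P(compromised) = 0.45·0.7500 / (0.45·0.7500 + 0.85·0.2500) ≈ 0.6136
After 'quiet': P(compromised) = 0.45·0.6136 / (0.45·0.6136 + 0.85·0.3864) ≈ 0.4568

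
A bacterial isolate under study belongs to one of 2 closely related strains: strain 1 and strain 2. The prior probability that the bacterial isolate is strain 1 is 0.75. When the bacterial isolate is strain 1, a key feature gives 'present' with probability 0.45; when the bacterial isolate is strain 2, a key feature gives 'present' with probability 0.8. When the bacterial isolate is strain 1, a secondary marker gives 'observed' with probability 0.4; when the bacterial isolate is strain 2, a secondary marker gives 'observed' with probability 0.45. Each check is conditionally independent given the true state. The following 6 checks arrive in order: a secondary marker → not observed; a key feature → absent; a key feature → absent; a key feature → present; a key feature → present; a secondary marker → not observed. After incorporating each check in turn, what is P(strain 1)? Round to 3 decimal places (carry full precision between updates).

0.895

Each posterior becomes the prior for the next update.
After a secondary marker='not observed': P(strain 1) = 0.6·0.7500 / (0.6·0.7500 + 0.55·0.2500) ≈ 0.7660
After a key feature='absent': P(strain 1) = 0.55·0.7660 / (0.55·0.7660 + 0.2·0.2340) ≈ 0.9000
After a key feature='absent': P(strain 1) = 0.55·0.9000 / (0.55·0.9000 + 0.2·0.1000) ≈ 0.9612
After a key feature='present': P(strain 1) = 0.45·0.9612 / (0.45·0.9612 + 0.8·0.0388) ≈ 0.9330
After a key feature='present': P(strain 1) = 0.45·0.9330 / (0.45·0.9330 + 0.8·0.0670) ≈ 0.8868
After a secondary marker='not observed': P(strain 1) = 0.6·0.8868 / (0.6·0.8868 + 0.55·0.1132) ≈ 0.8952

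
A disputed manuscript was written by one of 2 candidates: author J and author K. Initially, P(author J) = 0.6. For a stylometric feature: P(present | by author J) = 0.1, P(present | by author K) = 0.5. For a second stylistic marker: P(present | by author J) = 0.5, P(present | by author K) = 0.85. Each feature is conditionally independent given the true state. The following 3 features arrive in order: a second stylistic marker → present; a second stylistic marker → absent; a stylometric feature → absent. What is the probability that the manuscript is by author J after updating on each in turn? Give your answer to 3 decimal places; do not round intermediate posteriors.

After a second stylistic marker='present': P(author J) = 0.5·0.6000 / (0.5·0.6000 + 0.85·0.4000) ≈ 0.4688
After a second stylistic marker='absent': P(author J) = 0.5·0.4688 / (0.5·0.4688 + 0.15·0.5312) ≈ 0.7463
After a stylometric feature='absent': P(author J) = 0.9·0.7463 / (0.9·0.7463 + 0.5·0.2537) ≈ 0.8411

0.841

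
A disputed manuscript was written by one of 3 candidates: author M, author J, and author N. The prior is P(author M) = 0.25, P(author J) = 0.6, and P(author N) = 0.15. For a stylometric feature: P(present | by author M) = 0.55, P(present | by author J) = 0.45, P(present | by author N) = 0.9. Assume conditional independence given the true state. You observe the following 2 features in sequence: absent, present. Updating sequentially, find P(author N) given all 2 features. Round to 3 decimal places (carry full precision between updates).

0.060

After 'absent': normaliser = 0.45·0.2500 + 0.55·0.6000 + 0.1·0.1500; P(author M) ≈ 0.2459, P(author J) ≈ 0.7213, P(author N) ≈ 0.0328
After 'present': normaliser = 0.55·0.2459 + 0.45·0.7213 + 0.9·0.0328; P(author M) ≈ 0.2764, P(author J) ≈ 0.6633, P(author N) ≈ 0.0603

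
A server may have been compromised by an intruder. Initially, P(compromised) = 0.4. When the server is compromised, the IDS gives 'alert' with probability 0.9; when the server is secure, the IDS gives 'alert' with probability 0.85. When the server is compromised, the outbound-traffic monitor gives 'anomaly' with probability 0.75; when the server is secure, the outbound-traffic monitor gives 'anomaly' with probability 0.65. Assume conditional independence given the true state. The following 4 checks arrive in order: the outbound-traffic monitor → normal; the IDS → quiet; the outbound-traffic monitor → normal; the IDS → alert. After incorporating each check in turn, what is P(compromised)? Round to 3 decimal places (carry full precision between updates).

0.194

After the outbound-traffic monitor='normal': P(compromised) = 0.25·0.4000 / (0.25·0.4000 + 0.35·0.6000) ≈ 0.3226
After the IDS='quiet': P(compromised) = 0.1·0.3226 / (0.1·0.3226 + 0.15·0.6774) ≈ 0.2410
After the outbound-traffic monitor='normal': P(compromised) = 0.25·0.2410 / (0.25·0.2410 + 0.35·0.7590) ≈ 0.1848
After the IDS='alert': P(compromised) = 0.9·0.1848 / (0.9·0.1848 + 0.85·0.8152) ≈ 0.1936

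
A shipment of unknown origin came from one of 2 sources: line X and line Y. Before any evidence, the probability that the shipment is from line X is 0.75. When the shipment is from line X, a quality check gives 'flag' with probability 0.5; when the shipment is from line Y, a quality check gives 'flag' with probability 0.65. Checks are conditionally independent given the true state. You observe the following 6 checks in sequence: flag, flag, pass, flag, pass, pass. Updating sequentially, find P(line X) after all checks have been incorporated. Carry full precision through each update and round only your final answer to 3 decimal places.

After 'flag': P(line X) = 0.5·0.7500 / (0.5·0.7500 + 0.65·0.2500) ≈ 0.6977
After 'flag': P(line X) = 0.5·0.6977 / (0.5·0.6977 + 0.65·0.3023) ≈ 0.6397
After 'pass': P(line X) = 0.5·0.6397 / (0.5·0.6397 + 0.35·0.3603) ≈ 0.7172
After 'flag': P(line X) = 0.5·0.7172 / (0.5·0.7172 + 0.65·0.2828) ≈ 0.6611
After 'pass': P(line X) = 0.5·0.6611 / (0.5·0.6611 + 0.35·0.3389) ≈ 0.7359
After 'pass': P(line X) = 0.5·0.7359 / (0.5·0.7359 + 0.35·0.2641) ≈ 0.7992

0.799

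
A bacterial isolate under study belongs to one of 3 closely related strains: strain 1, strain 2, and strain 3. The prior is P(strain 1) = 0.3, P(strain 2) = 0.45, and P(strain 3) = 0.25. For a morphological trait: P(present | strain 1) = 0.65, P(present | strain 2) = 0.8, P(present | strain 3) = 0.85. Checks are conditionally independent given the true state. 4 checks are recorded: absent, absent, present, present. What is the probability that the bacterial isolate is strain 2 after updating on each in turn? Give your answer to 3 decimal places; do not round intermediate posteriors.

0.370

After 'absent': normaliser = 0.35·0.3000 + 0.2·0.4500 + 0.15·0.2500; P(strain 1) ≈ 0.4516, P(strain 2) ≈ 0.3871, P(strain 3) ≈ 0.1613
After 'absent': normaliser = 0.35·0.4516 + 0.2·0.3871 + 0.15·0.1613; P(strain 1) ≈ 0.6087, P(strain 2) ≈ 0.2981, P(strain 3) ≈ 0.0932
After 'present': normaliser = 0.65·0.6087 + 0.8·0.2981 + 0.85·0.0932; P(strain 1) ≈ 0.5546, P(strain 2) ≈ 0.3343, P(strain 3) ≈ 0.1110
After 'present': normaliser = 0.65·0.5546 + 0.8·0.3343 + 0.85·0.1110; P(strain 1) ≈ 0.4991, P(strain 2) ≈ 0.3703, P(strain 3) ≈ 0.1306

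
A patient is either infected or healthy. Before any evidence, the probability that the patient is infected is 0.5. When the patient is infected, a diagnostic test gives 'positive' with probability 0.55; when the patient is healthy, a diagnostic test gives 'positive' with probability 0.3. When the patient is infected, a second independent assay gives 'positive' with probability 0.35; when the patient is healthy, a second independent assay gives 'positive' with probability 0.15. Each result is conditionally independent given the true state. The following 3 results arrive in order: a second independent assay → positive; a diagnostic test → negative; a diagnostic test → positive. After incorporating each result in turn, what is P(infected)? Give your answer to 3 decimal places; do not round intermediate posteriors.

0.733

After a second independent assay='positive': P(infected) = 0.35·0.5000 / (0.35·0.5000 + 0.15·0.5000) ≈ 0.7000
After a diagnostic test='negative': P(infected) = 0.45·0.7000 / (0.45·0.7000 + 0.7·0.3000) ≈ 0.6000
After a diagnostic test='positive': P(infected) = 0.55·0.6000 / (0.55·0.6000 + 0.3·0.4000) ≈ 0.7333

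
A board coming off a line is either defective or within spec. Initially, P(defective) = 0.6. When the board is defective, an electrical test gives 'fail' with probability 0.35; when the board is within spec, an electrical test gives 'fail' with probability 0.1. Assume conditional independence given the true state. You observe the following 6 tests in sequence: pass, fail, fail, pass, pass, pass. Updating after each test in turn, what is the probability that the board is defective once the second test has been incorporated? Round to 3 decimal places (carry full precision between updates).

After 'pass': P(defective) = 0.65·0.6000 / (0.65·0.6000 + 0.9·0.4000) ≈ 0.5200
After 'fail': P(defective) = 0.35·0.5200 / (0.35·0.5200 + 0.1·0.4800) ≈ 0.7913

0.791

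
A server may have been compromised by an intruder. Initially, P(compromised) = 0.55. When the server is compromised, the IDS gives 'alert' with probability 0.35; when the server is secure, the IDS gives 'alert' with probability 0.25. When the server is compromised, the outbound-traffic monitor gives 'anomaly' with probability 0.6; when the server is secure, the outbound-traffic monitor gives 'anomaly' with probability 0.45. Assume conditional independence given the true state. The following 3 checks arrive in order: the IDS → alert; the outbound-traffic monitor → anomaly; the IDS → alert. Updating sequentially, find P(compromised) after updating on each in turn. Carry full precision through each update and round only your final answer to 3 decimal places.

Apply Bayes' rule sequentially, carrying P(compromised) forward.
After the IDS='alert': P(compromised) = 0.35·0.5500 / (0.35·0.5500 + 0.25·0.4500) ≈ 0.6311
After the outbound-traffic monitor='anomaly': P(compromised) = 0.6·0.6311 / (0.6·0.6311 + 0.45·0.3689) ≈ 0.6953
After the IDS='alert': P(compromised) = 0.35·0.6953 / (0.35·0.6953 + 0.25·0.3047) ≈ 0.7616

0.762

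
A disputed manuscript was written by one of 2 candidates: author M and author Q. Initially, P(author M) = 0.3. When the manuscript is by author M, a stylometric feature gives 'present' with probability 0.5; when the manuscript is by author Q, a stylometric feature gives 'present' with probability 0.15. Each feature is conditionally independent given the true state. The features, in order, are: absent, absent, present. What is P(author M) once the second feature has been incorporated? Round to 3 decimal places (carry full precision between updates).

After 'absent': P(author M) = 0.5·0.3000 / (0.5·0.3000 + 0.85·0.7000) ≈ 0.2013
After 'absent': P(author M) = 0.5·0.2013 / (0.5·0.2013 + 0.85·0.7987) ≈ 0.1291

0.129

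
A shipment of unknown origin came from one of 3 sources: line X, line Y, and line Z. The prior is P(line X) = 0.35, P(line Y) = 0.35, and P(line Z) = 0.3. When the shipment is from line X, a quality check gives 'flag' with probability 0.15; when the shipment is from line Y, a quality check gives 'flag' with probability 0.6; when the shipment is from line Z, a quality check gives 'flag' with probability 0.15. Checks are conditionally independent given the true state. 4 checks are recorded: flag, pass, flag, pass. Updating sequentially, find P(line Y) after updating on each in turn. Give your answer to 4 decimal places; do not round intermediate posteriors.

After 'flag': normaliser = 0.15·0.3500 + 0.6·0.3500 + 0.15·0.3000; P(line X) ≈ 0.1707, P(line Y) ≈ 0.6829, P(line Z) ≈ 0.1463
After 'pass': normaliser = 0.85·0.1707 + 0.4·0.6829 + 0.85·0.1463; P(line X) ≈ 0.2674, P(line Y) ≈ 0.5034, P(line Z) ≈ 0.2292
After 'flag': normaliser = 0.15·0.2674 + 0.6·0.5034 + 0.15·0.2292; P(line X) ≈ 0.1065, P(line Y) ≈ 0.8021, P(line Z) ≈ 0.0913
After 'pass': normaliser = 0.85·0.1065 + 0.4·0.8021 + 0.85·0.0913; P(line X) ≈ 0.1852, P(line Y) ≈ 0.6561, P(line Z) ≈ 0.1587

0.6561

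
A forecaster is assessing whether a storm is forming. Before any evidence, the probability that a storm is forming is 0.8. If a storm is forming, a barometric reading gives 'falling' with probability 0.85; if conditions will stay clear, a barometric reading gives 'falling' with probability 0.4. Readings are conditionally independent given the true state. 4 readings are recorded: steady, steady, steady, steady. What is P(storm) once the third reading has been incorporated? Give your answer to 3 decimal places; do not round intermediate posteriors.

0.059

Apply Bayes' rule sequentially, carrying P(storm) forward.
After 'steady': P(storm) = 0.15·0.8000 / (0.15·0.8000 + 0.6·0.2000) ≈ 0.5000
After 'steady': P(storm) = 0.15·0.5000 / (0.15·0.5000 + 0.6·0.5000) ≈ 0.2000
After 'steady': P(storm) = 0.15·0.2000 / (0.15·0.2000 + 0.6·0.8000) ≈ 0.0588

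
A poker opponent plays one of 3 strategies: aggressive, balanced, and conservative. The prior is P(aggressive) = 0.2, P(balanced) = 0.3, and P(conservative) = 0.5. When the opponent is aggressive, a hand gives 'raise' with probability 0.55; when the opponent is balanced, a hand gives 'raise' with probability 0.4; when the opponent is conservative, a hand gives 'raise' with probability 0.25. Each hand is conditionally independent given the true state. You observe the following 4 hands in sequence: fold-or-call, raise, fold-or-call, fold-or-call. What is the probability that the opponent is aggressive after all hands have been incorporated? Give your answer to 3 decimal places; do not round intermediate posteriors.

0.113

After 'fold-or-call': normaliser = 0.45·0.2000 + 0.6·0.3000 + 0.75·0.5000; P(aggressive) ≈ 0.1395, P(balanced) ≈ 0.2791, P(conservative) ≈ 0.5814
After 'raise': normaliser = 0.55·0.1395 + 0.4·0.2791 + 0.25·0.5814; P(aggressive) ≈ 0.2300, P(balanced) ≈ 0.3345, P(conservative) ≈ 0.4355
After 'fold-or-call': normaliser = 0.45·0.2300 + 0.6·0.3345 + 0.75·0.4355; P(aggressive) ≈ 0.1640, P(balanced) ≈ 0.3181, P(conservative) ≈ 0.5178
After 'fold-or-call': normaliser = 0.45·0.1640 + 0.6·0.3181 + 0.75·0.5178; P(aggressive) ≈ 0.1130, P(balanced) ≈ 0.2923, P(conservative) ≈ 0.5947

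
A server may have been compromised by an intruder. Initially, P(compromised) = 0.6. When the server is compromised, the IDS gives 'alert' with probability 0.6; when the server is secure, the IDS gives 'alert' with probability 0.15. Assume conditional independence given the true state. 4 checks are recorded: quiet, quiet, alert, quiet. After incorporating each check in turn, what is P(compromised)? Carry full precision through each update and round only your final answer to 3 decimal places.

After 'quiet': P(compromised) = 0.4·0.6000 / (0.4·0.6000 + 0.85·0.4000) ≈ 0.4138
After 'quiet': P(compromised) = 0.4·0.4138 / (0.4·0.4138 + 0.85·0.5862) ≈ 0.2494
After 'alert': P(compromised) = 0.6·0.2494 / (0.6·0.2494 + 0.15·0.7506) ≈ 0.5706
After 'quiet': P(compromised) = 0.4·0.5706 / (0.4·0.5706 + 0.85·0.4294) ≈ 0.3847

0.385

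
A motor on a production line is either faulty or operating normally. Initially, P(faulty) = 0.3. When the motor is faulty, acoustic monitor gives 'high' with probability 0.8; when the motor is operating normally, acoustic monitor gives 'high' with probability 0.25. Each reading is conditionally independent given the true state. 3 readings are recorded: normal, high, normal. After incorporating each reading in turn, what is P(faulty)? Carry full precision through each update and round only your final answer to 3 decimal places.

After 'normal': P(faulty) = 0.2·0.3000 / (0.2·0.3000 + 0.75·0.7000) ≈ 0.1026
After 'high': P(faulty) = 0.8·0.1026 / (0.8·0.1026 + 0.25·0.8974) ≈ 0.2678
After 'normal': P(faulty) = 0.2·0.2678 / (0.2·0.2678 + 0.75·0.7322) ≈ 0.0889

0.089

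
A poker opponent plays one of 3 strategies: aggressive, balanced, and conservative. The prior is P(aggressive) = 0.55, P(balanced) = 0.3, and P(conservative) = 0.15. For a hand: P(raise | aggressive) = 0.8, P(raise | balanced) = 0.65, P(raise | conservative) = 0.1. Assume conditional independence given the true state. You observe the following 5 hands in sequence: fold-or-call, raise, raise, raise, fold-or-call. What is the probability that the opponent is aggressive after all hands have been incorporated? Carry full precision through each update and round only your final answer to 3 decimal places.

0.524

After 'fold-or-call': normaliser = 0.2·0.5500 + 0.35·0.3000 + 0.9·0.1500; P(aggressive) ≈ 0.3143, P(balanced) ≈ 0.3000, P(conservative) ≈ 0.3857
After 'raise': normaliser = 0.8·0.3143 + 0.65·0.3000 + 0.1·0.3857; P(aggressive) ≈ 0.5184, P(balanced) ≈ 0.4021, P(conservative) ≈ 0.0795
After 'raise': normaliser = 0.8·0.5184 + 0.65·0.4021 + 0.1·0.0795; P(aggressive) ≈ 0.6063, P(balanced) ≈ 0.3821, P(conservative) ≈ 0.0116
After 'raise': normaliser = 0.8·0.6063 + 0.65·0.3821 + 0.1·0.0116; P(aggressive) ≈ 0.6603, P(balanced) ≈ 0.3381, P(conservative) ≈ 0.0016
After 'fold-or-call': normaliser = 0.2·0.6603 + 0.35·0.3381 + 0.9·0.0016; P(aggressive) ≈ 0.5244, P(balanced) ≈ 0.4699, P(conservative) ≈ 0.0057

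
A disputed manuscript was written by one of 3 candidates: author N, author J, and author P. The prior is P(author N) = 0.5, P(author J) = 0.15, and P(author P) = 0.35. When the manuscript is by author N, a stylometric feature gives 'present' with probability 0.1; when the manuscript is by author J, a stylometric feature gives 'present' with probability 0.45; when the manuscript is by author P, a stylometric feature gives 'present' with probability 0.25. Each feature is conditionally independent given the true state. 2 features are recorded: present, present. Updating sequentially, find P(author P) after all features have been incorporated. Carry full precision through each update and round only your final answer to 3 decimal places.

After 'present': normaliser = 0.1·0.5000 + 0.45·0.1500 + 0.25·0.3500; P(author N) ≈ 0.2439, P(author J) ≈ 0.3293, P(author P) ≈ 0.4268
After 'present': normaliser = 0.1·0.2439 + 0.45·0.3293 + 0.25·0.4268; P(author N) ≈ 0.0873, P(author J) ≈ 0.5306, P(author P) ≈ 0.3821

0.382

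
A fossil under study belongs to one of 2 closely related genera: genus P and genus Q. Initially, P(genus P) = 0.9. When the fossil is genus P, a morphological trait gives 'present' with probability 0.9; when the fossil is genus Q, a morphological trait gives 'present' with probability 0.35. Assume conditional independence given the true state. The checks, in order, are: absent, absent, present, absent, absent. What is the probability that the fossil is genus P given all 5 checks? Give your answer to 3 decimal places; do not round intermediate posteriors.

0.013

After 'absent': P(genus P) = 0.1·0.9000 / (0.1·0.9000 + 0.65·0.1000) ≈ 0.5806
After 'absent': P(genus P) = 0.1·0.5806 / (0.1·0.5806 + 0.65·0.4194) ≈ 0.1756
After 'present': P(genus P) = 0.9·0.1756 / (0.9·0.1756 + 0.35·0.8244) ≈ 0.3539
After 'absent': P(genus P) = 0.1·0.3539 / (0.1·0.3539 + 0.65·0.6461) ≈ 0.0777
After 'absent': P(genus P) = 0.1·0.0777 / (0.1·0.0777 + 0.65·0.9223) ≈ 0.0128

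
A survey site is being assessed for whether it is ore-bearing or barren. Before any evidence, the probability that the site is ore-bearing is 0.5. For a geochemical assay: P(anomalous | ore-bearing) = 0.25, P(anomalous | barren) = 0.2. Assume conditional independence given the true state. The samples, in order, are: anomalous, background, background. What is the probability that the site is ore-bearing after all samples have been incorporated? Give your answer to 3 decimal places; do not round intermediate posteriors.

0.523

After 'anomalous': P(ore) = 0.25·0.5000 / (0.25·0.5000 + 0.2·0.5000) ≈ 0.5556
After 'background': P(ore) = 0.75·0.5556 / (0.75·0.5556 + 0.8·0.4444) ≈ 0.5396
After 'background': P(ore) = 0.75·0.5396 / (0.75·0.5396 + 0.8·0.4604) ≈ 0.5235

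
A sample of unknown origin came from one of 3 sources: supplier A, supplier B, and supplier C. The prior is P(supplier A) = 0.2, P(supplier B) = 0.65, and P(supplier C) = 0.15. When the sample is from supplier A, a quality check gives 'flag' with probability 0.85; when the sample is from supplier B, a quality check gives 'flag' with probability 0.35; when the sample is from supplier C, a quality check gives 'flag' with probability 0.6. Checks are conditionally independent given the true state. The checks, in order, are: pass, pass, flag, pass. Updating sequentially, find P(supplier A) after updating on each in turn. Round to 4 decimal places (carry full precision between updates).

After 'pass': normaliser = 0.15·0.2000 + 0.65·0.6500 + 0.4·0.1500; P(supplier A) ≈ 0.0585, P(supplier B) ≈ 0.8244, P(supplier C) ≈ 0.1171
After 'pass': normaliser = 0.15·0.0585 + 0.65·0.8244 + 0.4·0.1171; P(supplier A) ≈ 0.0148, P(supplier B) ≈ 0.9060, P(supplier C) ≈ 0.0792
After 'flag': normaliser = 0.85·0.0148 + 0.35·0.9060 + 0.6·0.0792; P(supplier A) ≈ 0.0335, P(supplier B) ≈ 0.8406, P(supplier C) ≈ 0.1259
After 'pass': normaliser = 0.15·0.0335 + 0.65·0.8406 + 0.4·0.1259; P(supplier A) ≈ 0.0083, P(supplier B) ≈ 0.9080, P(supplier C) ≈ 0.0837

0.0083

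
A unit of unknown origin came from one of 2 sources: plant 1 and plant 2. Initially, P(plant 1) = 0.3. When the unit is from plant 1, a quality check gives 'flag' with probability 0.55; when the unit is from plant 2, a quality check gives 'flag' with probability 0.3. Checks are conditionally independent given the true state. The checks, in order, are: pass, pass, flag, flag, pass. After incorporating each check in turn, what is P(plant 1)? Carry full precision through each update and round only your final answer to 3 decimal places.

After 'pass': P(plant 1) = 0.45·0.3000 / (0.45·0.3000 + 0.7·0.7000) ≈ 0.2160
After 'pass': P(plant 1) = 0.45·0.2160 / (0.45·0.2160 + 0.7·0.7840) ≈ 0.1505
After 'flag': P(plant 1) = 0.55·0.1505 / (0.55·0.1505 + 0.3·0.8495) ≈ 0.2451
After 'flag': P(plant 1) = 0.55·0.2451 / (0.55·0.2451 + 0.3·0.7549) ≈ 0.3732
After 'pass': P(plant 1) = 0.45·0.3732 / (0.45·0.3732 + 0.7·0.6268) ≈ 0.2768

0.277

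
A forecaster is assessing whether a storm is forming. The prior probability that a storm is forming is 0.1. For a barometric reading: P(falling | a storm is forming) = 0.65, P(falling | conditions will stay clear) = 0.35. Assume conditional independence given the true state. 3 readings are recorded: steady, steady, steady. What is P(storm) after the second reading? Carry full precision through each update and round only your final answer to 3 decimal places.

Apply Bayes' rule sequentially, carrying P(storm) forward.
After 'steady': P(storm) = 0.35·0.1000 / (0.35·0.1000 + 0.65·0.9000) ≈ 0.0565
After 'steady': P(storm) = 0.35·0.0565 / (0.35·0.0565 + 0.65·0.9435) ≈ 0.0312

0.031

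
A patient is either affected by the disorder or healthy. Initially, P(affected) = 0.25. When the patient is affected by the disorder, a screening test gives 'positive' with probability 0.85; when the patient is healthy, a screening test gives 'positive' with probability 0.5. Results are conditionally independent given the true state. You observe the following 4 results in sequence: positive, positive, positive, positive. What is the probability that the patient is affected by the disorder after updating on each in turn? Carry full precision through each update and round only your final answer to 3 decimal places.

0.736

After 'positive': P(affected) = 0.85·0.2500 / (0.85·0.2500 + 0.5·0.7500) ≈ 0.3617
After 'positive': P(affected) = 0.85·0.3617 / (0.85·0.3617 + 0.5·0.6383) ≈ 0.4907
After 'positive': P(affected) = 0.85·0.4907 / (0.85·0.4907 + 0.5·0.5093) ≈ 0.6209
After 'positive': P(affected) = 0.85·0.6209 / (0.85·0.6209 + 0.5·0.3791) ≈ 0.7357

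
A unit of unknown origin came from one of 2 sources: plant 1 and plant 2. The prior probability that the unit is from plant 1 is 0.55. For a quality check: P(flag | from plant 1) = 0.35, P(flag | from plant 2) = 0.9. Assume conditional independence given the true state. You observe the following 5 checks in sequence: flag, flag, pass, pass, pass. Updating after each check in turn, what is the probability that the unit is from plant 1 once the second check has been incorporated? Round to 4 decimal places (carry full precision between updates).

After 'flag': P(plant 1) = 0.35·0.5500 / (0.35·0.5500 + 0.9·0.4500) ≈ 0.3222
After 'flag': P(plant 1) = 0.35·0.3222 / (0.35·0.3222 + 0.9·0.6778) ≈ 0.1560

0.1560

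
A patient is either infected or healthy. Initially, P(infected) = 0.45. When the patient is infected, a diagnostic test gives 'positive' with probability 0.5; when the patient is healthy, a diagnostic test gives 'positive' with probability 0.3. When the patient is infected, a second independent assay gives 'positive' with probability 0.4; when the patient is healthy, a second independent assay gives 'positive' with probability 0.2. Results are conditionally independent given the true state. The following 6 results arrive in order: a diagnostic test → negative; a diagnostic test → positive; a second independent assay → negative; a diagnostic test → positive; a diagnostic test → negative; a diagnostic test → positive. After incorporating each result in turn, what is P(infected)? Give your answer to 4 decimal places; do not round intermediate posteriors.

After a diagnostic test='negative': P(infected) = 0.5·0.4500 / (0.5·0.4500 + 0.7·0.5500) ≈ 0.3689
After a diagnostic test='positive': P(infected) = 0.5·0.3689 / (0.5·0.3689 + 0.3·0.6311) ≈ 0.4934
After a second independent assay='negative': P(infected) = 0.6·0.4934 / (0.6·0.4934 + 0.8·0.5066) ≈ 0.4221
After a diagnostic test='positive': P(infected) = 0.5·0.4221 / (0.5·0.4221 + 0.3·0.5779) ≈ 0.5490
After a diagnostic test='negative': P(infected) = 0.5·0.5490 / (0.5·0.5490 + 0.7·0.4510) ≈ 0.4651
After a diagnostic test='positive': P(infected) = 0.5·0.4651 / (0.5·0.4651 + 0.3·0.5349) ≈ 0.5917

0.5917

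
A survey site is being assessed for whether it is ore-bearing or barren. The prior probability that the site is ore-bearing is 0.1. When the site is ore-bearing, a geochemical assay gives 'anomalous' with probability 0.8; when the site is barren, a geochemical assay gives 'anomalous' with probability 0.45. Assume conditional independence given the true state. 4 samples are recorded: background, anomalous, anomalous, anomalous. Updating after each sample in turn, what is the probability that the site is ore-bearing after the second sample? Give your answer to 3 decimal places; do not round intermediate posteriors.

Apply Bayes' rule sequentially, carrying P(ore) forward.
After 'background': P(ore) = 0.2·0.1000 / (0.2·0.1000 + 0.55·0.9000) ≈ 0.0388
After 'anomalous': P(ore) = 0.8·0.0388 / (0.8·0.0388 + 0.45·0.9612) ≈ 0.0670

0.067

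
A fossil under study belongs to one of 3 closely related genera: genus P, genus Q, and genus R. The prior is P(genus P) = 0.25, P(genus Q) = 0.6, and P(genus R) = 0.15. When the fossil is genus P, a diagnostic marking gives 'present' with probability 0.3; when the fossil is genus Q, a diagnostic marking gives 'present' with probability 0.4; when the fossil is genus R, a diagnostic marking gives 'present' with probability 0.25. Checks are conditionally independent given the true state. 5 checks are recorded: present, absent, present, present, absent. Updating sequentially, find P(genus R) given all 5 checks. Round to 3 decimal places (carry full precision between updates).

0.071

Apply Bayes' rule sequentially, carrying P(genus R) forward.
After 'present': normaliser = 0.3·0.2500 + 0.4·0.6000 + 0.25·0.1500; P(genus P) ≈ 0.2128, P(genus Q) ≈ 0.6809, P(genus R) ≈ 0.1064
After 'absent': normaliser = 0.7·0.2128 + 0.6·0.6809 + 0.75·0.1064; P(genus P) ≈ 0.2337, P(genus Q) ≈ 0.6411, P(genus R) ≈ 0.1252
After 'present': normaliser = 0.3·0.2337 + 0.4·0.6411 + 0.25·0.1252; P(genus P) ≈ 0.1959, P(genus Q) ≈ 0.7166, P(genus R) ≈ 0.0875
After 'present': normaliser = 0.3·0.1959 + 0.4·0.7166 + 0.25·0.0875; P(genus P) ≈ 0.1600, P(genus Q) ≈ 0.7804, P(genus R) ≈ 0.0595
After 'absent': normaliser = 0.7·0.1600 + 0.6·0.7804 + 0.75·0.0595; P(genus P) ≈ 0.1793, P(genus Q) ≈ 0.7493, P(genus R) ≈ 0.0715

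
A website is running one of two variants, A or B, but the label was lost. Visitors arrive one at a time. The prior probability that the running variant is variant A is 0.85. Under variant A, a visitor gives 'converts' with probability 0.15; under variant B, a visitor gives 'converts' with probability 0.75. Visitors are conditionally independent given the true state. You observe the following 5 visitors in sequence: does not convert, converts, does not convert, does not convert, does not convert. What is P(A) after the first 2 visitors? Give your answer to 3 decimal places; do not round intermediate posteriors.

0.794

Each posterior becomes the prior for the next update.
After 'does not convert': P(A) = 0.85·0.8500 / (0.85·0.8500 + 0.25·0.1500) ≈ 0.9507
After 'converts': P(A) = 0.15·0.9507 / (0.15·0.9507 + 0.75·0.0493) ≈ 0.7940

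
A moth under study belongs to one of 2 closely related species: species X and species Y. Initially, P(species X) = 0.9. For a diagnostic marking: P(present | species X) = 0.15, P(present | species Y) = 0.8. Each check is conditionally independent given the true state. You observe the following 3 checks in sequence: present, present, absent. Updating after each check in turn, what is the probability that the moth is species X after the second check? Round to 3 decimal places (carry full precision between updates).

Apply Bayes' rule sequentially, carrying P(species X) forward.
After 'present': P(species X) = 0.15·0.9000 / (0.15·0.9000 + 0.8·0.1000) ≈ 0.6279
After 'present': P(species X) = 0.15·0.6279 / (0.15·0.6279 + 0.8·0.3721) ≈ 0.2404

0.240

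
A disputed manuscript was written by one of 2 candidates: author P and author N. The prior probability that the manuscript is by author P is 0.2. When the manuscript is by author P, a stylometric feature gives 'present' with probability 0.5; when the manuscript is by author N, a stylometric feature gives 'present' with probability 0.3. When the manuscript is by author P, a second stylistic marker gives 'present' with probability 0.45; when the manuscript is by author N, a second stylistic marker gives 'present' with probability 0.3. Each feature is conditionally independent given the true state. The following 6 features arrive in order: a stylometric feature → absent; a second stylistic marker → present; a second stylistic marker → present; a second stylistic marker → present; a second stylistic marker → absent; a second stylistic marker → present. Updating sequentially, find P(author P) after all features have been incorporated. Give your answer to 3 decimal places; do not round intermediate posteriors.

After a stylometric feature='absent': P(author P) = 0.5·0.2000 / (0.5·0.2000 + 0.7·0.8000) ≈ 0.1515
After a second stylistic marker='present': P(author P) = 0.45·0.1515 / (0.45·0.1515 + 0.3·0.8485) ≈ 0.2113
After a second stylistic marker='present': P(author P) = 0.45·0.2113 / (0.45·0.2113 + 0.3·0.7887) ≈ 0.2866
After a second stylistic marker='present': P(author P) = 0.45·0.2866 / (0.45·0.2866 + 0.3·0.7134) ≈ 0.3760
After a second stylistic marker='absent': P(author P) = 0.55·0.3760 / (0.55·0.3760 + 0.7·0.6240) ≈ 0.3214
After a second stylistic marker='present': P(author P) = 0.45·0.3214 / (0.45·0.3214 + 0.3·0.6786) ≈ 0.4153

0.415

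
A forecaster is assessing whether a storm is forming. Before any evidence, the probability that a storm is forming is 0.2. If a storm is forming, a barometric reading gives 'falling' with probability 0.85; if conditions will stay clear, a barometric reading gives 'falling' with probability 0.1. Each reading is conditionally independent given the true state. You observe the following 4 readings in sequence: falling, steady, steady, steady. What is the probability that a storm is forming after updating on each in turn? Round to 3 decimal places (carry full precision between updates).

After 'falling': P(storm) = 0.85·0.2000 / (0.85·0.2000 + 0.1·0.8000) ≈ 0.6800
After 'steady': P(storm) = 0.15·0.6800 / (0.15·0.6800 + 0.9·0.3200) ≈ 0.2615
After 'steady': P(storm) = 0.15·0.2615 / (0.15·0.2615 + 0.9·0.7385) ≈ 0.0557
After 'steady': P(storm) = 0.15·0.0557 / (0.15·0.0557 + 0.9·0.9443) ≈ 0.0097

0.010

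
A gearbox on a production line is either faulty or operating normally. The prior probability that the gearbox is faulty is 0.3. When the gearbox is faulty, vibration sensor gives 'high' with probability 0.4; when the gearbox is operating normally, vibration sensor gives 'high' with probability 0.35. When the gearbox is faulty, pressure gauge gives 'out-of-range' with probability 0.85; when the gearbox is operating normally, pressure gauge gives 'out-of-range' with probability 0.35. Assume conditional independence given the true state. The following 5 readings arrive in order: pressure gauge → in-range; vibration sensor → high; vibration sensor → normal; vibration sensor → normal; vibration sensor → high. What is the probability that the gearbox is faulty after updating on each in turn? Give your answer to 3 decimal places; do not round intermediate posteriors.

After pressure gauge='in-range': P(faulty) = 0.15·0.3000 / (0.15·0.3000 + 0.65·0.7000) ≈ 0.0900
After vibration sensor='high': P(faulty) = 0.4·0.0900 / (0.4·0.0900 + 0.35·0.9100) ≈ 0.1016
After vibration sensor='normal': P(faulty) = 0.6·0.1016 / (0.6·0.1016 + 0.65·0.8984) ≈ 0.0945
After vibration sensor='normal': P(faulty) = 0.6·0.0945 / (0.6·0.0945 + 0.65·0.9055) ≈ 0.0878
After vibration sensor='high': P(faulty) = 0.4·0.0878 / (0.4·0.0878 + 0.35·0.9122) ≈ 0.0992

0.099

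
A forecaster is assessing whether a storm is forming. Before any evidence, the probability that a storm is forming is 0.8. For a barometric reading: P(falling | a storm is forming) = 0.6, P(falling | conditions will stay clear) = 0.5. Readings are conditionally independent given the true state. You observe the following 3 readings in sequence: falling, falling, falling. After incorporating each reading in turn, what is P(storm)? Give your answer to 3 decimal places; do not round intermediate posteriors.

Each posterior becomes the prior for the next update.
After 'falling': P(storm) = 0.6·0.8000 / (0.6·0.8000 + 0.5·0.2000) ≈ 0.8276
After 'falling': P(storm) = 0.6·0.8276 / (0.6·0.8276 + 0.5·0.1724) ≈ 0.8521
After 'falling': P(storm) = 0.6·0.8521 / (0.6·0.8521 + 0.5·0.1479) ≈ 0.8736

0.874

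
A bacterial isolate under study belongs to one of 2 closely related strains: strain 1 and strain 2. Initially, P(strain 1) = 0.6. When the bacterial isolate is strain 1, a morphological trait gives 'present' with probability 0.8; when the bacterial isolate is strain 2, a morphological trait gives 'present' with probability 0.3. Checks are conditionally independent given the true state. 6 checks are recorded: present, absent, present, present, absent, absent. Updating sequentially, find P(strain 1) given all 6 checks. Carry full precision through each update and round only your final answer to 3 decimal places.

After 'present': P(strain 1) = 0.8·0.6000 / (0.8·0.6000 + 0.3·0.4000) ≈ 0.8000
After 'absent': P(strain 1) = 0.2·0.8000 / (0.2·0.8000 + 0.7·0.2000) ≈ 0.5333
After 'present': P(strain 1) = 0.8·0.5333 / (0.8·0.5333 + 0.3·0.4667) ≈ 0.7529
After 'present': P(strain 1) = 0.8·0.7529 / (0.8·0.7529 + 0.3·0.2471) ≈ 0.8904
After 'absent': P(strain 1) = 0.2·0.8904 / (0.2·0.8904 + 0.7·0.1096) ≈ 0.6990
After 'absent': P(strain 1) = 0.2·0.6990 / (0.2·0.6990 + 0.7·0.3010) ≈ 0.3988

0.399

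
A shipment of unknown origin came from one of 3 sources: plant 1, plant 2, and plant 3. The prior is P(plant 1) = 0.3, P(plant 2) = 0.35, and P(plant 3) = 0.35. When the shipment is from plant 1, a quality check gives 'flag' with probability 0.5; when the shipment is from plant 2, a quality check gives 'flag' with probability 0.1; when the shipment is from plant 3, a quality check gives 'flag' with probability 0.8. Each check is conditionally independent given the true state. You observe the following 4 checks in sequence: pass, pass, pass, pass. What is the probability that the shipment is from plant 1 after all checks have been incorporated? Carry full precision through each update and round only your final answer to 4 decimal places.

After 'pass': normaliser = 0.5·0.3000 + 0.9·0.3500 + 0.2·0.3500; P(plant 1) ≈ 0.2804, P(plant 2) ≈ 0.5888, P(plant 3) ≈ 0.1308
After 'pass': normaliser = 0.5·0.2804 + 0.9·0.5888 + 0.2·0.1308; P(plant 1) ≈ 0.2013, P(plant 2) ≈ 0.7611, P(plant 3) ≈ 0.0376
After 'pass': normaliser = 0.5·0.2013 + 0.9·0.7611 + 0.2·0.0376; P(plant 1) ≈ 0.1269, P(plant 2) ≈ 0.8636, P(plant 3) ≈ 0.0095
After 'pass': normaliser = 0.5·0.1269 + 0.9·0.8636 + 0.2·0.0095; P(plant 1) ≈ 0.0753, P(plant 2) ≈ 0.9224, P(plant 3) ≈ 0.0022

0.0753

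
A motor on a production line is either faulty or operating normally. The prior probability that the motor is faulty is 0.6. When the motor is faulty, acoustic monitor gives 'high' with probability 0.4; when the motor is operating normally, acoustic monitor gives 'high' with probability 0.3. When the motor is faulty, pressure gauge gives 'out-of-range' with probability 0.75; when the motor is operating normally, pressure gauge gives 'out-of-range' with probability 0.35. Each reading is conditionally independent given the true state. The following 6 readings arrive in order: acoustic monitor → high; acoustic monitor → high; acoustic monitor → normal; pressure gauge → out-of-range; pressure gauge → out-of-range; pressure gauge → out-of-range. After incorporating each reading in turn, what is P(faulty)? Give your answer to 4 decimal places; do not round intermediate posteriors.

0.9574

After acoustic monitor='high': P(faulty) = 0.4·0.6000 / (0.4·0.6000 + 0.3·0.4000) ≈ 0.6667
After acoustic monitor='high': P(faulty) = 0.4·0.6667 / (0.4·0.6667 + 0.3·0.3333) ≈ 0.7273
After acoustic monitor='normal': P(faulty) = 0.6·0.7273 / (0.6·0.7273 + 0.7·0.2727) ≈ 0.6957
After pressure gauge='out-of-range': P(faulty) = 0.75·0.6957 / (0.75·0.6957 + 0.35·0.3043) ≈ 0.8304
After pressure gauge='out-of-range': P(faulty) = 0.75·0.8304 / (0.75·0.8304 + 0.35·0.1696) ≈ 0.9130
After pressure gauge='out-of-range': P(faulty) = 0.75·0.9130 / (0.75·0.9130 + 0.35·0.0870) ≈ 0.9574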